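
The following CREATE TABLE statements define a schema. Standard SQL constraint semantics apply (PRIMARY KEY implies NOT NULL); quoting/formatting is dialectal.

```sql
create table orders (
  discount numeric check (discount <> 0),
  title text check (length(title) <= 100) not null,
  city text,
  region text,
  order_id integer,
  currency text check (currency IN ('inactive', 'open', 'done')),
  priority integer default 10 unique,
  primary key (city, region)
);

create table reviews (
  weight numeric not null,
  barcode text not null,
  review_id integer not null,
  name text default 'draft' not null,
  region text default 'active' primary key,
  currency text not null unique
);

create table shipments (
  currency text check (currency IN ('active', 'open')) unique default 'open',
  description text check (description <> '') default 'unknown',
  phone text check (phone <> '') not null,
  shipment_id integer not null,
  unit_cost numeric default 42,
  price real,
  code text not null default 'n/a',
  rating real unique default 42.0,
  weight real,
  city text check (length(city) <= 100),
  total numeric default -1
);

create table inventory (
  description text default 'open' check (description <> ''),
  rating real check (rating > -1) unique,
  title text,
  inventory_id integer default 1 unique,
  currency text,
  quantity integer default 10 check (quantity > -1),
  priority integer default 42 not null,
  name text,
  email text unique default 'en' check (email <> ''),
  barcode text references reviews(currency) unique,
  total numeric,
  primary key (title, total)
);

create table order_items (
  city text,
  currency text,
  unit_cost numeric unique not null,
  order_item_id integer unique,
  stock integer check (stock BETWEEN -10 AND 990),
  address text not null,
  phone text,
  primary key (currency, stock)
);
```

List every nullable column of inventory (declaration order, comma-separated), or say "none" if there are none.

description, rating, inventory_id, currency, quantity, name, email, barcode

- description: CHECK does not forbid NULL (a CHECK constraint passes when its expression is NULL) → nullable.
- rating: CHECK does not forbid NULL (a CHECK constraint passes when its expression is NULL) → nullable.
- title: part of the PRIMARY KEY, which implies NOT NULL → not nullable.
- inventory_id: UNIQUE does not imply NOT NULL → nullable.
- currency: no NOT NULL constraint applies → nullable.
- quantity: CHECK does not forbid NULL (a CHECK constraint passes when its expression is NULL) → nullable.
- priority: declared NOT NULL → not nullable.
- name: no NOT NULL constraint applies → nullable.
- email: CHECK does not forbid NULL (a CHECK constraint passes when its expression is NULL) → nullable.
- barcode: a foreign key column may be NULL unless separately constrained → nullable.
- total: part of the PRIMARY KEY, which implies NOT NULL → not nullable.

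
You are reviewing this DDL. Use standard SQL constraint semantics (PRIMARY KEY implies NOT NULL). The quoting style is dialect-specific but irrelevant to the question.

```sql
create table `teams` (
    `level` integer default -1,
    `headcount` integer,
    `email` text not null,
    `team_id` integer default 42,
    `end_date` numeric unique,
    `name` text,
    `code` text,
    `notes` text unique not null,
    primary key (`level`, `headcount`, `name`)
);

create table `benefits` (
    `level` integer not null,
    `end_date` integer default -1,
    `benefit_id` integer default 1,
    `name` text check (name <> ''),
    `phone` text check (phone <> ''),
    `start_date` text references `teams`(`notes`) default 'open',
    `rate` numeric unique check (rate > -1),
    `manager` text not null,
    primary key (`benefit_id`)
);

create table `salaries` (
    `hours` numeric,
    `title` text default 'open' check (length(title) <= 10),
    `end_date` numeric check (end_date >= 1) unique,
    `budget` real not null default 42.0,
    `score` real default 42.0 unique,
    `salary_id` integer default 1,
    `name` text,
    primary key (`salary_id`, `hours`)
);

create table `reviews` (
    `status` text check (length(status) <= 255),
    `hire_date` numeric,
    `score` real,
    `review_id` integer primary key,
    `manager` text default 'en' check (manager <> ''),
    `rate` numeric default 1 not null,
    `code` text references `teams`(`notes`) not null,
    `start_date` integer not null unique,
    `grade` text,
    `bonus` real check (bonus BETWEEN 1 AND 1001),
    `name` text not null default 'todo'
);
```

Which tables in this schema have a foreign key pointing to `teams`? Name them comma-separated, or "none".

benefits, reviews

- benefits.start_date references teams(notes).
- reviews.code references teams(notes).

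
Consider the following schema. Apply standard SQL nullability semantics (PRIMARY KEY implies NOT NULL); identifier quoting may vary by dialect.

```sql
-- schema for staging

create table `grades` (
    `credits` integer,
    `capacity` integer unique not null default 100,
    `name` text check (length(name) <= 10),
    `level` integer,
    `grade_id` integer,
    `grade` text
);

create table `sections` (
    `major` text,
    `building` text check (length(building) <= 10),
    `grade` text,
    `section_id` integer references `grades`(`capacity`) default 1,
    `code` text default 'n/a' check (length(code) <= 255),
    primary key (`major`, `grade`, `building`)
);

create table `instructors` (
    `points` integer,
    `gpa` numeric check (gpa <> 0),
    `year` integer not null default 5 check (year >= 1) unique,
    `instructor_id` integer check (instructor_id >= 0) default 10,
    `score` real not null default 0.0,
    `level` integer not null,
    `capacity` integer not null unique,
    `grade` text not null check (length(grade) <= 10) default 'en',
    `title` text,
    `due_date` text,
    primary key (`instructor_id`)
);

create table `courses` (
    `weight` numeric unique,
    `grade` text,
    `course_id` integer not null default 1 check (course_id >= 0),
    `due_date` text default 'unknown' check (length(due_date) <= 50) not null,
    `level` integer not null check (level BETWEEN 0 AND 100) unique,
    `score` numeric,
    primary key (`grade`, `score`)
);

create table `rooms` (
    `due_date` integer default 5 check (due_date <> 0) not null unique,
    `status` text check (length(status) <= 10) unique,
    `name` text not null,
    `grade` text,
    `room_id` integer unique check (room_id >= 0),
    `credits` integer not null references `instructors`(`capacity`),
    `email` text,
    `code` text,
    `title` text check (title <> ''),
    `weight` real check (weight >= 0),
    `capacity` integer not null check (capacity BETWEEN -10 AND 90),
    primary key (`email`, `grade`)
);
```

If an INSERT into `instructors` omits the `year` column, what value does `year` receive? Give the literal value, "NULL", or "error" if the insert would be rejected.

year has an explicit DEFAULT 5.
When the column is omitted from an INSERT, that default is used.

5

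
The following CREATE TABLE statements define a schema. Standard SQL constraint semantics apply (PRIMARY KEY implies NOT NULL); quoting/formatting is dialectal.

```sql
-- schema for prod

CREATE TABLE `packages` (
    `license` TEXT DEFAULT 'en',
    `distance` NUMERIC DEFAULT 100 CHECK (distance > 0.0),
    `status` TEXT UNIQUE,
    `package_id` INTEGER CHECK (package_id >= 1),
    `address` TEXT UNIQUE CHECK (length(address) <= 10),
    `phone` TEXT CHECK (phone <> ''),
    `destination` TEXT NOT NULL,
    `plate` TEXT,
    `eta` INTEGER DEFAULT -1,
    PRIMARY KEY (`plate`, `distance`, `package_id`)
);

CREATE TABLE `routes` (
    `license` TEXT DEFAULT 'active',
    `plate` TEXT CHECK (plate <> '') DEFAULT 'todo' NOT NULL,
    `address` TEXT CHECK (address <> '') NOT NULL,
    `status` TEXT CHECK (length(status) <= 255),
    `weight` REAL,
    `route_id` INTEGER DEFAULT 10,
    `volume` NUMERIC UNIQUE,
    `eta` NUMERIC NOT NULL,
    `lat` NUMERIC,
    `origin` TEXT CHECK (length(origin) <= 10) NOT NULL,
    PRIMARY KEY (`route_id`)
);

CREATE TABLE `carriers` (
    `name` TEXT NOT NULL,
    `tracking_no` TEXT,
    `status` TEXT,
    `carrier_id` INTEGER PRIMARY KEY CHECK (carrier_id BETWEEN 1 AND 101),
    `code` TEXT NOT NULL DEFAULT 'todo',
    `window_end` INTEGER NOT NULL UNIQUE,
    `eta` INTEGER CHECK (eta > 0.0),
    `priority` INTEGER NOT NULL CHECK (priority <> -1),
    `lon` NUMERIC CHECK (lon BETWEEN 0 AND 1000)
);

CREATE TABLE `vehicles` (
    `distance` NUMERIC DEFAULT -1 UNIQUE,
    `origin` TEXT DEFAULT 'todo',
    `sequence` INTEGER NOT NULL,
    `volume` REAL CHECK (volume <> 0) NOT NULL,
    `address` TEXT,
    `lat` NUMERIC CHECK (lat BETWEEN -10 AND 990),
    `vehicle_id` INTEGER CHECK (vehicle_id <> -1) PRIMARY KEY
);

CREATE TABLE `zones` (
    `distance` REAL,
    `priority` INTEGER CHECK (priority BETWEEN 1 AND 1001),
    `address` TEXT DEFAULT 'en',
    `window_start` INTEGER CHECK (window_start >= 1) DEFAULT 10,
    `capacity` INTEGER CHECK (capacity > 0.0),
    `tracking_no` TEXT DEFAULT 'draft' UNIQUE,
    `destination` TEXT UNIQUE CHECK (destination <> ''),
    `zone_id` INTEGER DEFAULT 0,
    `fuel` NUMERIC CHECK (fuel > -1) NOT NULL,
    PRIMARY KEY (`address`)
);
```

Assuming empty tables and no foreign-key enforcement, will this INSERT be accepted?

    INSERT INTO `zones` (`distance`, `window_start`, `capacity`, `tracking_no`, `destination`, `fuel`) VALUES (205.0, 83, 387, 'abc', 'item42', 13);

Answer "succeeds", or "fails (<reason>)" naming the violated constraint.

NOT NULL columns: address defaults to 'en'; fuel is supplied.
CHECK constraints: 83 satisfies (window_start >= 1); 387 satisfies (capacity > 0.0); 'item42' satisfies (destination <> ''); 13 satisfies (fuel > -1).
No constraint is violated.

succeeds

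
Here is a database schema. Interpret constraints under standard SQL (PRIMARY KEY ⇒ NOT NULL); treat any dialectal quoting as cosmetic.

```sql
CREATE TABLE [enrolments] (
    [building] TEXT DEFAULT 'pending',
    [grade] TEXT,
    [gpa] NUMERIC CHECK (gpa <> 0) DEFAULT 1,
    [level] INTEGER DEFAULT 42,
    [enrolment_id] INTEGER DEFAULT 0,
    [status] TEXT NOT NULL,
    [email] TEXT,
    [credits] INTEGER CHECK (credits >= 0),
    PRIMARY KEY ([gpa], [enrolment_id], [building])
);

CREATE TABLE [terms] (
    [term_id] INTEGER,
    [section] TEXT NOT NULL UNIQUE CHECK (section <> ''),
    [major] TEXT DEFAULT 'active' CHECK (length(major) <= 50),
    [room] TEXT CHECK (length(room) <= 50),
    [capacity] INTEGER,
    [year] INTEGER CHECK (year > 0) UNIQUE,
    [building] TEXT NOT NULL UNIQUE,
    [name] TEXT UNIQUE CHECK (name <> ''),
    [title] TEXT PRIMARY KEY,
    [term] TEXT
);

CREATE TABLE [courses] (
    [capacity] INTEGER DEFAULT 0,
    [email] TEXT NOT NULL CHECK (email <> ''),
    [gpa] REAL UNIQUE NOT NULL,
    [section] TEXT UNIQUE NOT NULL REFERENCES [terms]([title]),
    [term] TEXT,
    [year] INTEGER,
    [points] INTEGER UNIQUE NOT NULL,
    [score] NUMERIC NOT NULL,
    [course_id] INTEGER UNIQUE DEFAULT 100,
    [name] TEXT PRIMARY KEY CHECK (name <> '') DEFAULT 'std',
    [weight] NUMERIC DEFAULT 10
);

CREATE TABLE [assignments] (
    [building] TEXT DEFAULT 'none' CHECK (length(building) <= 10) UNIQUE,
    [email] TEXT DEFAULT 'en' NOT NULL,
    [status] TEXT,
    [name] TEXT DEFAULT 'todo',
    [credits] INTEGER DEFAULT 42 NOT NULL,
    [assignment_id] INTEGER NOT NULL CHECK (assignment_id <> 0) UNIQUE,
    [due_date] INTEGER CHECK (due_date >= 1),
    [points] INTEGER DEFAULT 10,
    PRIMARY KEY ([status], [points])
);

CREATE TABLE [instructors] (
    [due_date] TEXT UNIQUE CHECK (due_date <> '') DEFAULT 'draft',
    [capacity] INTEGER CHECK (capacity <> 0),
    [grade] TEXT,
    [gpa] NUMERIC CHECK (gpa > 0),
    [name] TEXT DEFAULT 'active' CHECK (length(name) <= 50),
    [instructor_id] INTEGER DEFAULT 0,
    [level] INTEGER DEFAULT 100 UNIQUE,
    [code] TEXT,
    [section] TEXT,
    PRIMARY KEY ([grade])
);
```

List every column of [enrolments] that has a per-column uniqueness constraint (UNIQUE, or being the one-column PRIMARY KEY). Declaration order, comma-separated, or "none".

none

- building: part of a composite PRIMARY KEY — only the tuple is unique, not this column on its own.
- grade: no UNIQUE or single-column PK constraint.
- gpa: part of a composite PRIMARY KEY — only the tuple is unique, not this column on its own.
- level: no UNIQUE or single-column PK constraint.
- enrolment_id: part of a composite PRIMARY KEY — only the tuple is unique, not this column on its own.
- status: no UNIQUE or single-column PK constraint.
- email: no UNIQUE or single-column PK constraint.
- credits: no UNIQUE or single-column PK constraint.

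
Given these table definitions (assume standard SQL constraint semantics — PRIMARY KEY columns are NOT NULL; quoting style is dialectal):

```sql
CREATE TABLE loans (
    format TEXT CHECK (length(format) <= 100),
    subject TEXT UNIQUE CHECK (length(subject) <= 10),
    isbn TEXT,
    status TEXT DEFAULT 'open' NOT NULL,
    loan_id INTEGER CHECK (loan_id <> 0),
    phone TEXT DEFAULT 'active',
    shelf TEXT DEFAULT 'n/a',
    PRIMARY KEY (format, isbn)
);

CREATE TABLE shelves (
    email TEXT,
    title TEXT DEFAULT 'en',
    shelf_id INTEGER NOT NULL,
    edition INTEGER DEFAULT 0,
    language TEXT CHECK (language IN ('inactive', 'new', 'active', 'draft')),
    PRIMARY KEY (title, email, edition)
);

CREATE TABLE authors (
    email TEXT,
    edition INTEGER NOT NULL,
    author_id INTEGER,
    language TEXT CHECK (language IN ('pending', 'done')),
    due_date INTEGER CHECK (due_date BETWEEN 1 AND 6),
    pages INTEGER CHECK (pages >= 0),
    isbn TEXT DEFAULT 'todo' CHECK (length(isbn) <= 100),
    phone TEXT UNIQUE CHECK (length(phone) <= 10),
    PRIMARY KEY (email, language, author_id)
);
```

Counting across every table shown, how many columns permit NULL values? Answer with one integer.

9

loans: 4 nullable (subject, loan_id, phone, shelf — PK (format, isbn) and explicit NOT NULL columns excluded).
shelves: 1 nullable (language — PK (title, email, edition) and explicit NOT NULL columns excluded).
authors: 4 nullable (due_date, pages, isbn, phone — PK (email, language, author_id) and explicit NOT NULL columns excluded).
Total: 4 + 1 + 4 = 9.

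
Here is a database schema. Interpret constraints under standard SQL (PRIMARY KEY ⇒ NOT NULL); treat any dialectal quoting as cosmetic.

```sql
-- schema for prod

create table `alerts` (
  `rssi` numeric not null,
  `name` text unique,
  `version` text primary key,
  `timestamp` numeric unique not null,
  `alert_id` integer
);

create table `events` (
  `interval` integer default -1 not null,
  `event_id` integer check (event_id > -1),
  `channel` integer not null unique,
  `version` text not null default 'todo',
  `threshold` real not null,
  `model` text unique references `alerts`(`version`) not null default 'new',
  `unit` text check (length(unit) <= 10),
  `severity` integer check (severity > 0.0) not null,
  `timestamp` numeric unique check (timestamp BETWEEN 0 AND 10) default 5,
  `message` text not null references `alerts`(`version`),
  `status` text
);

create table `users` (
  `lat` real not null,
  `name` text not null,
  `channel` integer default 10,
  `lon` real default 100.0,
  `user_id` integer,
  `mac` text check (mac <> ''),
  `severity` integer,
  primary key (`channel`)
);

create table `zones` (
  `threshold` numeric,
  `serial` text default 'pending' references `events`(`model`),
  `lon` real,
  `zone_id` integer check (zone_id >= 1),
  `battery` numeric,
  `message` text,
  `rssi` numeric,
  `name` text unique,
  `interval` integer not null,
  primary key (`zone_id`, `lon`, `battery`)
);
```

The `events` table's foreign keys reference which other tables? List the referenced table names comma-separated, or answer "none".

alerts

- model REFERENCES alerts(version).
- message REFERENCES alerts(version).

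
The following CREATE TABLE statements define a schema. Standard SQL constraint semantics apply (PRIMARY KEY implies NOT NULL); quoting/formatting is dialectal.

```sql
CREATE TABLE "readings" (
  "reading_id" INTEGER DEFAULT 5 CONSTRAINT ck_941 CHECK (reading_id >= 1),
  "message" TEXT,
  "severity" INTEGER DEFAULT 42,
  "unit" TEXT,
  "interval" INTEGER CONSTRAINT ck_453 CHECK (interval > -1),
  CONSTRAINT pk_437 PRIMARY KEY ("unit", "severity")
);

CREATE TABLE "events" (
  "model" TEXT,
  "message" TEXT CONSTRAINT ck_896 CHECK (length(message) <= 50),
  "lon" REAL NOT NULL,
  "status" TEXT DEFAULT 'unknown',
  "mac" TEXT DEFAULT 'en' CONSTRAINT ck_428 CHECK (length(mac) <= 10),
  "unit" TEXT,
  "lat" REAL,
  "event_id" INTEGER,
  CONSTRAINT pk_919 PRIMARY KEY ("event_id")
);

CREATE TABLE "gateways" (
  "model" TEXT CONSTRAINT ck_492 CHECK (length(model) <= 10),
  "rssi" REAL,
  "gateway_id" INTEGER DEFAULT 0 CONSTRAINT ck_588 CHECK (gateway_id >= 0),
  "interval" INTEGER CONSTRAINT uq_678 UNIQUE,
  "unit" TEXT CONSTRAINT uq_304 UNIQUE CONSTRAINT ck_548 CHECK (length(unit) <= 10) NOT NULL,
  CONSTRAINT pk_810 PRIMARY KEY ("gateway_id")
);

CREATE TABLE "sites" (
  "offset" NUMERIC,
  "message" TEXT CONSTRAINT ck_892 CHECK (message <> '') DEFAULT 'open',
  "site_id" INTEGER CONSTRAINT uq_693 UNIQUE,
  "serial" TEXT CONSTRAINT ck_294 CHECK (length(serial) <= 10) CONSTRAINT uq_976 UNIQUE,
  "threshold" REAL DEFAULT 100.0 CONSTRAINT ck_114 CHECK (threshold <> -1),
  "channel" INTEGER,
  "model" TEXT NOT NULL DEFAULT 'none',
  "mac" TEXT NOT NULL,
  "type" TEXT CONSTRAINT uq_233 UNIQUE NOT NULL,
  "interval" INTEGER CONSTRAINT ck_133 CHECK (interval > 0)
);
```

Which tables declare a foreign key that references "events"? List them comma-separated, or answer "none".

none

No REFERENCES clause anywhere in the schema names events.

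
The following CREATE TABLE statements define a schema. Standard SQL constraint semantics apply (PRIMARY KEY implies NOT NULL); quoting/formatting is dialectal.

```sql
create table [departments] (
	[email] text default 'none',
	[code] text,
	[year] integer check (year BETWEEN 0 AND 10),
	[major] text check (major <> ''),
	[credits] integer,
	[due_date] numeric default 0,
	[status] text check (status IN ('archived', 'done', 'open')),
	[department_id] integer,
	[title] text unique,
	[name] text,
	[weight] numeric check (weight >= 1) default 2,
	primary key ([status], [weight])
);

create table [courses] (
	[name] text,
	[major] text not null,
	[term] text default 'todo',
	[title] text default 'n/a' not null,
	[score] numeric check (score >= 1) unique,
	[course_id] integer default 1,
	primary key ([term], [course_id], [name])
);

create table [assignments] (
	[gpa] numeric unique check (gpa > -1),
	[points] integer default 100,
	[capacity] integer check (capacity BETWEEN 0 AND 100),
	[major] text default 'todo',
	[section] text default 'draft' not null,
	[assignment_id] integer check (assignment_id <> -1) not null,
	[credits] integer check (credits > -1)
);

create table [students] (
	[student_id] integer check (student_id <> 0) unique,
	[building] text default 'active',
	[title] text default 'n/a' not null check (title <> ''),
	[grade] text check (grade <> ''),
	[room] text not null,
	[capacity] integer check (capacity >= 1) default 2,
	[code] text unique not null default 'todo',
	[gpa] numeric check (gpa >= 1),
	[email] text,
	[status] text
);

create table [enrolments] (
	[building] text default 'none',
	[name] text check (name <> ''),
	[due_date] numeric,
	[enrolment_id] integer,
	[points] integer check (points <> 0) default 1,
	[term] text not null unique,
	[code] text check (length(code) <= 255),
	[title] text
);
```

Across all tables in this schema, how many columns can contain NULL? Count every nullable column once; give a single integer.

29

departments: 9 nullable (email, code, year, major, credits, due_date, department_id, title, name — PK (status, weight) and explicit NOT NULL columns excluded).
courses: 1 nullable (score — PK (term, course_id, name) and explicit NOT NULL columns excluded).
assignments: 5 nullable (gpa, points, capacity, major, credits — PK none and explicit NOT NULL columns excluded).
students: 7 nullable (student_id, building, grade, capacity, gpa, email, status — PK none and explicit NOT NULL columns excluded).
enrolments: 7 nullable (building, name, due_date, enrolment_id, points, code, title — PK none and explicit NOT NULL columns excluded).
Total: 9 + 1 + 5 + 7 + 7 = 29.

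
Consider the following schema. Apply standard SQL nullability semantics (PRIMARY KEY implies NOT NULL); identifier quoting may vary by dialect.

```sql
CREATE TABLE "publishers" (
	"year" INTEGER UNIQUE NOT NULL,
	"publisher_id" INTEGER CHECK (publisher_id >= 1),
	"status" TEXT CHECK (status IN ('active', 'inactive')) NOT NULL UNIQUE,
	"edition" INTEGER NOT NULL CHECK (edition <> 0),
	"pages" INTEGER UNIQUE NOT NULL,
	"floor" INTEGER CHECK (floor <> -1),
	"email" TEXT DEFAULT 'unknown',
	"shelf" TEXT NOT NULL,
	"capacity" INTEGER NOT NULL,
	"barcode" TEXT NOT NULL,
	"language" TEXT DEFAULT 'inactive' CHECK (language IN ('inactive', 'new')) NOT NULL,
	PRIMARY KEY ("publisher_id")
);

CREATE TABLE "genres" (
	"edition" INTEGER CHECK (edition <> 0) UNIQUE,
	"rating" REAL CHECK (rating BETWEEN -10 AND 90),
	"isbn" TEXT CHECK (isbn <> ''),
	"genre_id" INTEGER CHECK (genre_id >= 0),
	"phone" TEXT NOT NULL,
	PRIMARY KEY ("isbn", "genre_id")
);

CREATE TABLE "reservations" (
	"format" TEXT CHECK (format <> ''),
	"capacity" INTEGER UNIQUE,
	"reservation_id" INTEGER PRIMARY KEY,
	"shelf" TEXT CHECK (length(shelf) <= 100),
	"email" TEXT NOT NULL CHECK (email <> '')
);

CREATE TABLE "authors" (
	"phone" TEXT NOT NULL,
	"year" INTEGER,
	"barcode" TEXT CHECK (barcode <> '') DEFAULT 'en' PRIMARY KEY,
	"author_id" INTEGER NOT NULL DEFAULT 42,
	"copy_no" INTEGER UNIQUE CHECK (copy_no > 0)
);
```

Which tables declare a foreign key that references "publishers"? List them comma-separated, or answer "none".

No REFERENCES clause anywhere in the schema names publishers.

none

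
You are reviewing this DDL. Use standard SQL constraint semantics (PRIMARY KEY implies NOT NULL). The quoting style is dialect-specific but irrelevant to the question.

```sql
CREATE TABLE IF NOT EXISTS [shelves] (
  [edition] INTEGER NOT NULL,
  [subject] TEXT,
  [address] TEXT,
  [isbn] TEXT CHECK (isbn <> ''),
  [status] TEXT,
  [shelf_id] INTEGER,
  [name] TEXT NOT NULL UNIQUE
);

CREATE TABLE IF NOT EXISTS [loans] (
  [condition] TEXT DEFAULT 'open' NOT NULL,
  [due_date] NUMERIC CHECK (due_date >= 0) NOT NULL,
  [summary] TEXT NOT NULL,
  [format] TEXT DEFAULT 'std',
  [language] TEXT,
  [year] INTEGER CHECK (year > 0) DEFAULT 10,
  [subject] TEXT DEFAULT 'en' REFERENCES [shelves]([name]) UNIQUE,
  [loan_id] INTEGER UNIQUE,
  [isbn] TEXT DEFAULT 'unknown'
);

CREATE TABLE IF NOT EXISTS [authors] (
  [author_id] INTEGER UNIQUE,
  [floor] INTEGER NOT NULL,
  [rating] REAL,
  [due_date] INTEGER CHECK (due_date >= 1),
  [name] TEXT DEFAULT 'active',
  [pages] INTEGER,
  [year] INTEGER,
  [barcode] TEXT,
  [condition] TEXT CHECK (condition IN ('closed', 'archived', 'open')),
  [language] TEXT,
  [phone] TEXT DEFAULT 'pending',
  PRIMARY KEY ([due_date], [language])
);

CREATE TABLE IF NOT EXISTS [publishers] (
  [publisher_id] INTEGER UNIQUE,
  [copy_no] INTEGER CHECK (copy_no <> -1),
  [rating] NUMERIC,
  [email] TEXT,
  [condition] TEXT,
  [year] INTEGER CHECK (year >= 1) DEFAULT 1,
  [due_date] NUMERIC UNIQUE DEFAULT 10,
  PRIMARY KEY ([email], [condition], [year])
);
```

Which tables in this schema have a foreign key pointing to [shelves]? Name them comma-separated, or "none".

loans

- loans.subject references shelves(name).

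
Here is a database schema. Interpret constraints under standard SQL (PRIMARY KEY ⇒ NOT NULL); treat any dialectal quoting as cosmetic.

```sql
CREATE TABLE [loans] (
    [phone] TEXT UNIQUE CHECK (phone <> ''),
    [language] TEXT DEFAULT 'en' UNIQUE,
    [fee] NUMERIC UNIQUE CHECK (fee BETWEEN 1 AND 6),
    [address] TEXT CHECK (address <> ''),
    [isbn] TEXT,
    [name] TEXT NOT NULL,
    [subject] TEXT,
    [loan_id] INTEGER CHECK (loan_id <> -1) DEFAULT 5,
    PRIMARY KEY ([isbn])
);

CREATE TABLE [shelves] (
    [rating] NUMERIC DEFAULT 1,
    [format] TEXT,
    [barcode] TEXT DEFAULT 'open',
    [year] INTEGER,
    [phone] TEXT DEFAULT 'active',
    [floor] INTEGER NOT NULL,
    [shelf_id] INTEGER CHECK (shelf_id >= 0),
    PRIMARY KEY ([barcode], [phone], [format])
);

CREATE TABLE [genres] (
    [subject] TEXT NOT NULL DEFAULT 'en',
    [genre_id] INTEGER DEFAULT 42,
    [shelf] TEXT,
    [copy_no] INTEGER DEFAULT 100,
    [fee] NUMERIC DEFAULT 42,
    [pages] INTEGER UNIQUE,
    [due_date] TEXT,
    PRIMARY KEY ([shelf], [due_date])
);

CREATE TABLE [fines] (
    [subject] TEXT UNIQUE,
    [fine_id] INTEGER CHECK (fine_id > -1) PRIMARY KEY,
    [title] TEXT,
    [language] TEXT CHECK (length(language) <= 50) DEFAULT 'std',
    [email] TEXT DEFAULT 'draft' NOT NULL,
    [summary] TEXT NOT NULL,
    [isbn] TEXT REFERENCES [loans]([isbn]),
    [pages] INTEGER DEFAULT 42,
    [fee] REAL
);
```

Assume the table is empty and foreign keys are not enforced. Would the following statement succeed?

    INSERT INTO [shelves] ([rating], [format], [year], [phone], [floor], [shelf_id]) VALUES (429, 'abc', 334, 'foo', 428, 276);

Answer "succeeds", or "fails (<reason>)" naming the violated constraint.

NOT NULL columns: barcode defaults to 'open'; floor is supplied; format is supplied; phone is supplied.
CHECK constraints: 276 satisfies (shelf_id >= 0).
No constraint is violated.

succeeds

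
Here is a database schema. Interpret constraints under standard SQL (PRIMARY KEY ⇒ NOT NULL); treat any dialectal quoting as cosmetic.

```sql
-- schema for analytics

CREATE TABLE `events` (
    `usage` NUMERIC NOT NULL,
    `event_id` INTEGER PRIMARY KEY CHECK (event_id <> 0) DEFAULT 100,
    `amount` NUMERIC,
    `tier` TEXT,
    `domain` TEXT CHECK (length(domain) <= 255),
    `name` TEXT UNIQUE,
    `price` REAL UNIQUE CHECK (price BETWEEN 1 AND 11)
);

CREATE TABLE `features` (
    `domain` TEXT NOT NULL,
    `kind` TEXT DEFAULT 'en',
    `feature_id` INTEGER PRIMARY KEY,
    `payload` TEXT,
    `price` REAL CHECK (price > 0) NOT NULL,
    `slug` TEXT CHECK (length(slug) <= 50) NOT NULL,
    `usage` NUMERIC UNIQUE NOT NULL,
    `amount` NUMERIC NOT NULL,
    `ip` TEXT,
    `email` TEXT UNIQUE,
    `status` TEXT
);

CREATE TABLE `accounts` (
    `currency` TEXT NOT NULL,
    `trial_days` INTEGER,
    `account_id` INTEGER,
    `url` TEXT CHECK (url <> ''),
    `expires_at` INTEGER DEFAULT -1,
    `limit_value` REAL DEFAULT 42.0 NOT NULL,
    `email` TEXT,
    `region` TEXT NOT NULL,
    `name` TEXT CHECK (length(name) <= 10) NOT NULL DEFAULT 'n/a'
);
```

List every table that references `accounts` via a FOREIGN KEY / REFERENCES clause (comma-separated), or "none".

none

No REFERENCES clause anywhere in the schema names accounts.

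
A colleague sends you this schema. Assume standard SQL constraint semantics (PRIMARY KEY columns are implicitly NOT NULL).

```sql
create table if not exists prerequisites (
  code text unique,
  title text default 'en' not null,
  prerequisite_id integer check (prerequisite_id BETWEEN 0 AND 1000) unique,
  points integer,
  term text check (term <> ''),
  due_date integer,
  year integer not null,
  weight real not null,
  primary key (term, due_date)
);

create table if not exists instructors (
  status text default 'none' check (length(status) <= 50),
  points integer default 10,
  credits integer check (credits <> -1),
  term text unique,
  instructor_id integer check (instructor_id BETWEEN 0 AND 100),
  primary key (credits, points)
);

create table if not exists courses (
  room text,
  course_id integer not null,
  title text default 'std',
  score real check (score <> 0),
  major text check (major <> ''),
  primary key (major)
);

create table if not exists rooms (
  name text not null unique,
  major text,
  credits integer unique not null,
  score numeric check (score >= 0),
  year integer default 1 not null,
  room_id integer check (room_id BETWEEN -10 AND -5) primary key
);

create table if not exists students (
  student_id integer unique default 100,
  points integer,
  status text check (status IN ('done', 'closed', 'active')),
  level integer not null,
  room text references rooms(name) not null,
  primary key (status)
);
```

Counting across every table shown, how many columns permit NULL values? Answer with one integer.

prerequisites: 3 nullable (code, prerequisite_id, points — PK (term, due_date) and explicit NOT NULL columns excluded).
instructors: 3 nullable (status, term, instructor_id — PK (credits, points) and explicit NOT NULL columns excluded).
courses: 3 nullable (room, title, score — PK (major) and explicit NOT NULL columns excluded).
rooms: 2 nullable (major, score — PK (room_id) and explicit NOT NULL columns excluded).
students: 2 nullable (student_id, points — PK (status) and explicit NOT NULL columns excluded).
Total: 3 + 3 + 3 + 2 + 2 = 13.

13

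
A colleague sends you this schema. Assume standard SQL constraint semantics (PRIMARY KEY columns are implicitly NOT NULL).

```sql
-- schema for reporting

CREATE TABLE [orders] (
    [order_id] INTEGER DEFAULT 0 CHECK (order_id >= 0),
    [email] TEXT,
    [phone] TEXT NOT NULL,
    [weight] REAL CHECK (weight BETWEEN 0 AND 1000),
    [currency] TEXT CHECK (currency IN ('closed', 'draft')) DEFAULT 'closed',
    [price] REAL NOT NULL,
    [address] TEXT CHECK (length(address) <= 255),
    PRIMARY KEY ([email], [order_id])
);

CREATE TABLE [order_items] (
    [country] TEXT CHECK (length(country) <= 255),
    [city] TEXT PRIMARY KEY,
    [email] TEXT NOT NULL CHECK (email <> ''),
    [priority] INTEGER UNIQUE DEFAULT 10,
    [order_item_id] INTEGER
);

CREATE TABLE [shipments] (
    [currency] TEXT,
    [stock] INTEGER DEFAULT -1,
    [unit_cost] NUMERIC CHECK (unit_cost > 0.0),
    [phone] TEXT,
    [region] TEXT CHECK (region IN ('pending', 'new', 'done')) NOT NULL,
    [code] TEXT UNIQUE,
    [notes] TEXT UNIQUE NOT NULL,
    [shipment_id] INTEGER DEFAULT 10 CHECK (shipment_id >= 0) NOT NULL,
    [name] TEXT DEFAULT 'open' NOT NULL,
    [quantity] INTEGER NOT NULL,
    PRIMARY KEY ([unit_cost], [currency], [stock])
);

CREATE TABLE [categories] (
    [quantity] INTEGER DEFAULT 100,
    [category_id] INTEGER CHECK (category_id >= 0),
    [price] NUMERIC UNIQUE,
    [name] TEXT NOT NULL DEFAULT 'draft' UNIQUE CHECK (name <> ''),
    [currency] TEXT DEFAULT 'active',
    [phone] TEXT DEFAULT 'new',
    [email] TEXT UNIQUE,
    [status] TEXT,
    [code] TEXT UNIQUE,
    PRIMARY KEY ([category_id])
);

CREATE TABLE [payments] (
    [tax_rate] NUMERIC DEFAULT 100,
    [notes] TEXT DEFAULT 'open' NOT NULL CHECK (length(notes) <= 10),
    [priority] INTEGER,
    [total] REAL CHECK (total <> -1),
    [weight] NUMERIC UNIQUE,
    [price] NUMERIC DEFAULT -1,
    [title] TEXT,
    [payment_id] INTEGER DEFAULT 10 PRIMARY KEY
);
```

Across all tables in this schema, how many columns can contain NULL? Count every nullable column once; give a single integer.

orders: 3 nullable (weight, currency, address — PK (email, order_id) and explicit NOT NULL columns excluded).
order_items: 3 nullable (country, priority, order_item_id — PK (city) and explicit NOT NULL columns excluded).
shipments: 2 nullable (phone, code — PK (unit_cost, currency, stock) and explicit NOT NULL columns excluded).
categories: 7 nullable (quantity, price, currency, phone, email, status, code — PK (category_id) and explicit NOT NULL columns excluded).
payments: 6 nullable (tax_rate, priority, total, weight, price, title — PK (payment_id) and explicit NOT NULL columns excluded).
Total: 3 + 3 + 2 + 7 + 6 = 21.

21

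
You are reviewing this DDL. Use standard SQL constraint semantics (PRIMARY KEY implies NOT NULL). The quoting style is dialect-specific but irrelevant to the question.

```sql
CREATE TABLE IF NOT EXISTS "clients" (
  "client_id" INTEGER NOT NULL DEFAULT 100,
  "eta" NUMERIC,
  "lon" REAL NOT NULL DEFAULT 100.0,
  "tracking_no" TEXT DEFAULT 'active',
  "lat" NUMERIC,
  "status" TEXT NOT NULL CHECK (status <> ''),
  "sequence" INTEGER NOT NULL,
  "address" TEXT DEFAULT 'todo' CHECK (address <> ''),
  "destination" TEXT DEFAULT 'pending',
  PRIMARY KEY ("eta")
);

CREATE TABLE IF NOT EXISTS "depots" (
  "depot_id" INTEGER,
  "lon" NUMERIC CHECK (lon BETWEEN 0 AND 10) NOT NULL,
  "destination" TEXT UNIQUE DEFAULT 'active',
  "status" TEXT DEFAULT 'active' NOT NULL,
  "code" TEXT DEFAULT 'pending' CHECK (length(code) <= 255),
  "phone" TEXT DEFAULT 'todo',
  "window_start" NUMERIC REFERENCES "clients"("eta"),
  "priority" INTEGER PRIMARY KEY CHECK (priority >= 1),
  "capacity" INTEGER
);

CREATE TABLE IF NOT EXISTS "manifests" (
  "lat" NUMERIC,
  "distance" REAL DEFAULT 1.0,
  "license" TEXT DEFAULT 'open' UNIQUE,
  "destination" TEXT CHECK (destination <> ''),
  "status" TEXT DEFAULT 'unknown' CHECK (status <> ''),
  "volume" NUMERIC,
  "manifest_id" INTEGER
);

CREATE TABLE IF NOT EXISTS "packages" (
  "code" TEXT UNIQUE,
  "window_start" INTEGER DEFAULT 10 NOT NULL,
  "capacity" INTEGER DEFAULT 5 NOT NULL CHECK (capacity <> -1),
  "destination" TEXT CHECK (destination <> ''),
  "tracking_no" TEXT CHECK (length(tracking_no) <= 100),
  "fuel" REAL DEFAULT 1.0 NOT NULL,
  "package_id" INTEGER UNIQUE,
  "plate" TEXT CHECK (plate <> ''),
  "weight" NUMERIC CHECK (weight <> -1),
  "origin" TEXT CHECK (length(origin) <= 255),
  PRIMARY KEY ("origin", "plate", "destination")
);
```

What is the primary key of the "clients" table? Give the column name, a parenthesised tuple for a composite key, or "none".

eta

eta is declared PRIMARY KEY as a table-level PRIMARY KEY clause.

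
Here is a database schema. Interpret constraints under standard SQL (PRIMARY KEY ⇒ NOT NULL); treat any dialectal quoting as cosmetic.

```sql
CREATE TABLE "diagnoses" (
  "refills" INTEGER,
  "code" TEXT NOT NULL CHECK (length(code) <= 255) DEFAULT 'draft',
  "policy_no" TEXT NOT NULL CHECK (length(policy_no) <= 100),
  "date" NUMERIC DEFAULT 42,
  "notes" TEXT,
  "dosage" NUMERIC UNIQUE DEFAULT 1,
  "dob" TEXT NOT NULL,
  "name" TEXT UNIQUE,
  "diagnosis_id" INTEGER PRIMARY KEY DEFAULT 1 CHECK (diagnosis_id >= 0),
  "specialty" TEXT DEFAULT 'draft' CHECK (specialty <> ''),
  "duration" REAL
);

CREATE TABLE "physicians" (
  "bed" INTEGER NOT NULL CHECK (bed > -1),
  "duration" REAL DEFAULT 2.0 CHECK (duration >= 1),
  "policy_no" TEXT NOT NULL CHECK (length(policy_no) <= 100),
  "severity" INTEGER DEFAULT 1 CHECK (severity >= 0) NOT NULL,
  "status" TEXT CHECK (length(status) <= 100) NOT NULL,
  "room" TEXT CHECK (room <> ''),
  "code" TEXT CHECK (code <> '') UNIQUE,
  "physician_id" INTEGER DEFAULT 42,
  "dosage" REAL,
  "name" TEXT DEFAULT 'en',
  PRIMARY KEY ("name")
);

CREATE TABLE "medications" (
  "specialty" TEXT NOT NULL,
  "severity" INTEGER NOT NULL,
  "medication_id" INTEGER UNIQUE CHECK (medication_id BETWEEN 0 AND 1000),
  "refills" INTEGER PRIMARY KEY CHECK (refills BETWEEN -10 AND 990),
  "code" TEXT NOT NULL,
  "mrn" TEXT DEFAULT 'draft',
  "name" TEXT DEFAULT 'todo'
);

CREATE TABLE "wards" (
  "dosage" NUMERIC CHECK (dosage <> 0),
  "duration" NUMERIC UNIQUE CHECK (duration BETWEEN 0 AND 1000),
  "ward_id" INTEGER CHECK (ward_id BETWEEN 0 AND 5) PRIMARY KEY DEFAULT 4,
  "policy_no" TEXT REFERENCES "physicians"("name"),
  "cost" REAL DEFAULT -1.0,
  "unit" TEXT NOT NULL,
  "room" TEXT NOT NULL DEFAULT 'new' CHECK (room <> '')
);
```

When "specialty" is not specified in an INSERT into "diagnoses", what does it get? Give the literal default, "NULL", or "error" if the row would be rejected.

specialty has an explicit DEFAULT 'draft'.
When the column is omitted from an INSERT, that default is used.

'draft'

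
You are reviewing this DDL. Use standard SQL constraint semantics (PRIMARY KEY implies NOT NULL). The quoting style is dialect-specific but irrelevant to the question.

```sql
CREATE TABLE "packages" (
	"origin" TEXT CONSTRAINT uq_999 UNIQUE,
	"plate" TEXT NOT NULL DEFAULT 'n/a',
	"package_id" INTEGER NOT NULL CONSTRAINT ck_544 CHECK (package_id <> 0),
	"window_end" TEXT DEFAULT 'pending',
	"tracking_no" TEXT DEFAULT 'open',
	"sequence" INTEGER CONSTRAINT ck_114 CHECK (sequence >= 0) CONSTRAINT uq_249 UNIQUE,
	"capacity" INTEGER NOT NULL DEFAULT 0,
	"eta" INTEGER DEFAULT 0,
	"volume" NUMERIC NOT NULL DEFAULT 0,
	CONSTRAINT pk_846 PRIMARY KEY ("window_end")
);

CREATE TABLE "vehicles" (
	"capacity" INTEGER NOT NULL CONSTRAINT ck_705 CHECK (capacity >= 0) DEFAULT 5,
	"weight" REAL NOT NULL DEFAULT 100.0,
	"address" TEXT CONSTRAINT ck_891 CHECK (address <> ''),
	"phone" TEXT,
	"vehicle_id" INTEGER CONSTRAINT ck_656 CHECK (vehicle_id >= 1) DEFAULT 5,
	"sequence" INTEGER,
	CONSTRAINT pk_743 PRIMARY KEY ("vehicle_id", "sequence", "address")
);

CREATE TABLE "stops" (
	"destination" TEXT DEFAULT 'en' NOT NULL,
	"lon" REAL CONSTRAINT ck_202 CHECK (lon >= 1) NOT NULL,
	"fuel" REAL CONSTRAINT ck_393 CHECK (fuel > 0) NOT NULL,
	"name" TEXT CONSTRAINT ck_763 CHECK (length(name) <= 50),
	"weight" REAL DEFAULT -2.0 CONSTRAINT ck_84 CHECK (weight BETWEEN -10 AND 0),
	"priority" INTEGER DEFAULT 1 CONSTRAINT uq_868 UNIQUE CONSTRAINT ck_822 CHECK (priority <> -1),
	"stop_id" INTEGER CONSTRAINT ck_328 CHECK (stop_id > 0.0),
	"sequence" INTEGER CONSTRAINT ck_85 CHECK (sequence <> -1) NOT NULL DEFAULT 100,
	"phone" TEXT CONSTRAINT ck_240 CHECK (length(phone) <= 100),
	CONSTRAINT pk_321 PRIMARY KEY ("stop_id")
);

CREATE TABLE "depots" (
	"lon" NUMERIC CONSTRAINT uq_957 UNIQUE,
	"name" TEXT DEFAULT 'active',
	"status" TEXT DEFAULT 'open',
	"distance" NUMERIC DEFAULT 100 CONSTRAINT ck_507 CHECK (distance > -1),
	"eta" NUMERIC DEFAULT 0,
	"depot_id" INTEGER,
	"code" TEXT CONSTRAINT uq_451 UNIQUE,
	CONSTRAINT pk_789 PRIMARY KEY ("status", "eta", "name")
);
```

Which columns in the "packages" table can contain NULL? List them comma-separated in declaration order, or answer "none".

- origin: UNIQUE does not imply NOT NULL → nullable.
- plate: declared NOT NULL → not nullable.
- package_id: declared NOT NULL → not nullable.
- window_end: part of the PRIMARY KEY, which implies NOT NULL → not nullable.
- tracking_no: DEFAULT only fills an omitted column; an explicit NULL is still allowed → nullable.
- sequence: CHECK does not forbid NULL (a CHECK constraint passes when its expression is NULL) → nullable.
- capacity: declared NOT NULL → not nullable.
- eta: DEFAULT only fills an omitted column; an explicit NULL is still allowed → nullable.
- volume: declared NOT NULL → not nullable.

origin, tracking_no, sequence, eta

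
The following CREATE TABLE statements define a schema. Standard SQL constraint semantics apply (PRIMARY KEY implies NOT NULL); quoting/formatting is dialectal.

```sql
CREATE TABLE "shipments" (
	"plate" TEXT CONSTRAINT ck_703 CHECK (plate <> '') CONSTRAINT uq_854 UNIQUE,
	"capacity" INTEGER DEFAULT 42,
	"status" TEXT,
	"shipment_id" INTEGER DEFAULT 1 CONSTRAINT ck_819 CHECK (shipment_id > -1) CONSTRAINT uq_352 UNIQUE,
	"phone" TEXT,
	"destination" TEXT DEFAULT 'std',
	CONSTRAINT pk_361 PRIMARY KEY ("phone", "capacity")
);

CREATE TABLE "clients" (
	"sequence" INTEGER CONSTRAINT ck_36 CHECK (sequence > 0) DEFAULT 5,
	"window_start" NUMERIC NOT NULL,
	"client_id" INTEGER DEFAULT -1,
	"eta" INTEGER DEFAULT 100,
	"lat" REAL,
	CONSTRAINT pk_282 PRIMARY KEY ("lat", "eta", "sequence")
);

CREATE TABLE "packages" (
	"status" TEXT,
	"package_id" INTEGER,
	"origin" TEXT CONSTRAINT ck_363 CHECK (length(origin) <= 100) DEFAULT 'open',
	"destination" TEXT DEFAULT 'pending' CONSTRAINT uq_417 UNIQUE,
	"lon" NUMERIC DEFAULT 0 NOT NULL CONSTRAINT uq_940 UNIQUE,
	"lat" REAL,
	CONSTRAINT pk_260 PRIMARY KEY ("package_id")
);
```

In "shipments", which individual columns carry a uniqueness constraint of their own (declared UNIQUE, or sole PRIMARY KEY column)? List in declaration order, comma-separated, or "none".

- plate: declared UNIQUE → unique.
- capacity: part of a composite PRIMARY KEY — only the tuple is unique, not this column on its own.
- status: no UNIQUE or single-column PK constraint.
- shipment_id: declared UNIQUE → unique.
- phone: part of a composite PRIMARY KEY — only the tuple is unique, not this column on its own.
- destination: no UNIQUE or single-column PK constraint.

plate, shipment_id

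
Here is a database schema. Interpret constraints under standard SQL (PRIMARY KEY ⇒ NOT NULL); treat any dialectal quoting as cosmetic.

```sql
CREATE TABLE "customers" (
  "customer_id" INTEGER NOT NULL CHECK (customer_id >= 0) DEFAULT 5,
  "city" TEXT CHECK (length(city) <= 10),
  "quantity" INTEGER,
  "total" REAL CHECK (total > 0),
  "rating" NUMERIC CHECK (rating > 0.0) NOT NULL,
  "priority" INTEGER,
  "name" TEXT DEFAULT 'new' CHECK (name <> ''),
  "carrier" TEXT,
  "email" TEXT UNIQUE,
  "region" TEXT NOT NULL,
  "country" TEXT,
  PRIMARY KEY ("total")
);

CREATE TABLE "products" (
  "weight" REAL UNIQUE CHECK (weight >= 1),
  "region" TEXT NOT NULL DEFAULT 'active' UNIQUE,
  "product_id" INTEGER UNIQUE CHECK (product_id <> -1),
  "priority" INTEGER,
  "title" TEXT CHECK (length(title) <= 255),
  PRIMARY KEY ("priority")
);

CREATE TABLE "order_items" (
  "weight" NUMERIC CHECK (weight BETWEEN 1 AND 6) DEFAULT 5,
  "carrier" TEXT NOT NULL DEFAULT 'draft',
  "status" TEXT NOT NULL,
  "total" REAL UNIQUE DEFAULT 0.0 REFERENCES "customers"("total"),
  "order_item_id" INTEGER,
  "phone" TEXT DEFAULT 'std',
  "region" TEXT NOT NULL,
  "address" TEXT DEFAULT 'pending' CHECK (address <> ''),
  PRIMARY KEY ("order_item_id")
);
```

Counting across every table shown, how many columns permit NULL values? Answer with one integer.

customers: 7 nullable (city, quantity, priority, name, carrier, email, country — PK (total) and explicit NOT NULL columns excluded).
products: 3 nullable (weight, product_id, title — PK (priority) and explicit NOT NULL columns excluded).
order_items: 4 nullable (weight, total, phone, address — PK (order_item_id) and explicit NOT NULL columns excluded).
Total: 7 + 3 + 4 = 14.

14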